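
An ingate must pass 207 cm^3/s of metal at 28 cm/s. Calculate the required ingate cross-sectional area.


Formula: A_ingate = Q / v  (continuity equation)
A = 207 cm^3/s / 28 cm/s = 7.3929 cm^2

7.3929 cm^2


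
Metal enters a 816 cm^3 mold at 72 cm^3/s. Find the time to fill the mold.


Formula: t_fill = V_mold / Q_flow
t = 816 cm^3 / 72 cm^3/s = 11.3333 s

Answer: 11.3333 s


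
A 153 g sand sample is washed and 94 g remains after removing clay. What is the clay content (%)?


Formula: Clay% = (W_total - W_washed) / W_total * 100
Clay mass = 153 - 94 = 59 g
Clay% = 59 / 153 * 100 = 38.5621%

38.5621%


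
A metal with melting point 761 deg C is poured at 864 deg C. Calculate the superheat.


Formula: Superheat = T_pour - T_melt
Superheat = 864 - 761 = 103 deg C

Final answer: 103 deg C


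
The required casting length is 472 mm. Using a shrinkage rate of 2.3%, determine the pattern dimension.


Formula: L_pattern = L_casting * (1 + shrinkage_rate/100)
Shrinkage factor = 1 + 2.3/100 = 1.023
L_pattern = 472 mm * 1.023 = 482.8560 mm

Final answer: 482.8560 mm


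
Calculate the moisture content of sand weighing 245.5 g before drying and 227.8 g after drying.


Formula: MC = (W_wet - W_dry) / W_wet * 100
Water mass = 245.5 - 227.8 = 17.7 g
MC = 17.7 / 245.5 * 100 = 7.2098%


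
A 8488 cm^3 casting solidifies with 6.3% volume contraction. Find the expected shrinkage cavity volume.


Formula: V_shrink = V_casting * shrinkage_pct / 100
V_shrink = 8488 cm^3 * 6.3 / 100 = 534.7440 cm^3

534.7440 cm^3


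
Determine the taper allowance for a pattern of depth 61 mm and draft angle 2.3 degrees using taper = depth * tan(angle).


Formula: taper = depth * tan(draft_angle)
tan(2.3 deg) = 0.0401641
taper = 61 mm * 0.0401641 = 2.4500 mm

Answer: 2.4500 mm


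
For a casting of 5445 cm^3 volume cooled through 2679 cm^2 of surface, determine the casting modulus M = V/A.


Formula: Casting Modulus M = V / A
M = 5445 cm^3 / 2679 cm^2 = 2.0325 cm

Answer: 2.0325 cm


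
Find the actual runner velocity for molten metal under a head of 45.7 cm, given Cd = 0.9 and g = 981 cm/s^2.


Formula: v = Cd * sqrt(2 * g * h)  (Torricelli with discharge coefficient)
2*g*h = 2 * 981 * 45.7 = 89663.4 cm^2/s^2
sqrt(89663.4) = 299.43847 cm/s
v = 0.9 * 299.43847 = 269.4946 cm/s

269.4946 cm/s


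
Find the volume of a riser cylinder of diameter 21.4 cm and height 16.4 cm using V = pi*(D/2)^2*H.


Formula: V = pi * (D/2)^2 * H  (cylinder volume)
Radius = D/2 = 21.4/2 = 10.7 cm
V = pi * 10.7^2 * 16.4 = 5898.7675 cm^3

Final answer: 5898.7675 cm^3


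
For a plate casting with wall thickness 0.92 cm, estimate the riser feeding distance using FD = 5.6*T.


Formula: FD = 5.6 * T  (riser feeding-distance rule)
FD = 5.6 * 0.92 cm = 5.1520 cm

5.1520 cm


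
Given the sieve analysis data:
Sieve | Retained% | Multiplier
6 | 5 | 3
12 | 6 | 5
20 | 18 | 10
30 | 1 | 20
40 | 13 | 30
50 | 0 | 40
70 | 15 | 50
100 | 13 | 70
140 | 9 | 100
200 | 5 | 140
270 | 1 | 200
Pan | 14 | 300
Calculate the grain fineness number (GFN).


Formula: GFN = sum(pct * multiplier) / sum(pct)
sum(pct * multiplier) = 8295
sum(pct) = 100
GFN = 8295 / 100 = 82.95

Answer: 82.95


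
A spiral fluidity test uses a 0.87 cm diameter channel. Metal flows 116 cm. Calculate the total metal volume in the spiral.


Formula: V = pi * (d/2)^2 * L  (cylinder volume)
Radius = 0.87/2 = 0.435 cm
V = pi * 0.435^2 * 116 = 68.9583 cm^3

Answer: 68.9583 cm^3


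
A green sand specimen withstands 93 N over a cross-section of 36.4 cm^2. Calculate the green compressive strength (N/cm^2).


Formula: Compressive Strength = Force / Area
Strength = 93 N / 36.4 cm^2 = 2.5549 N/cm^2

Answer: 2.5549 N/cm^2


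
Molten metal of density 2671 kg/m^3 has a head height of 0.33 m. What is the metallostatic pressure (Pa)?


Formula: P = rho * g * h
rho * g = 2671 * 9.81 = 26202.51 N/m^3
P = 26202.51 * 0.33 = 8646.8283 Pa

8646.8283 Pa


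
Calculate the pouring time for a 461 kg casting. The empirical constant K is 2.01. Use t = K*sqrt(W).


Formula: t = K * sqrt(W)
sqrt(W) = sqrt(461) = 21.47091
t = 2.01 * 21.47091 = 43.1565 s

43.1565 s


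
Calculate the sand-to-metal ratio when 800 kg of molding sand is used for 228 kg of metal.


Formula: Sand-to-Metal Ratio = W_sand / W_metal
Ratio = 800 kg / 228 kg = 3.5088

Final answer: 3.5088


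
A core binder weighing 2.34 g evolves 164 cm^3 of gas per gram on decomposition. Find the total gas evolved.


Formula: V_gas = W_binder * gas_evolution_rate
V = 2.34 g * 164 cm^3/g = 383.7600 cm^3

Answer: 383.7600 cm^3


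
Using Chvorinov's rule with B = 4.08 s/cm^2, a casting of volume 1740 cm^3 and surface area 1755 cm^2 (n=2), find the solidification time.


Formula: t_s = B * (V/A)^n  (Chvorinov's rule, n=2)
Modulus M = V/A = 1740/1755 = 0.991453 cm
M^2 = 0.991453^2 = 0.982979 cm^2
t_s = 4.08 * 0.982979 = 4.0106 s

Answer: 4.0106 s


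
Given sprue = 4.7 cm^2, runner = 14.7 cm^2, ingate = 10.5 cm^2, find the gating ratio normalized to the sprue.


Sprue:Runner:Ingate = 1 : 14.7/4.7 : 10.5/4.7 = 1:3.13:2.23

Answer: 1:3.13:2.23


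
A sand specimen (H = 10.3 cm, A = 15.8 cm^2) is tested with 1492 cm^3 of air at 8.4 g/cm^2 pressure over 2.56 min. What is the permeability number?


Formula: Permeability Number P = (V * H) / (p * A * t)
Numerator: V * H = 1492 * 10.3 = 15367.6
Denominator: p * A * t = 8.4 * 15.8 * 2.56 = 339.7632
P = 15367.6 / 339.7632 = 45.2303

Final answer: 45.2303


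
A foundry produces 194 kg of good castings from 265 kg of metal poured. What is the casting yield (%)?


Formula: Casting Yield = (W_good / W_total) * 100
Yield = (194 kg / 265 kg) * 100 = 73.2075%

Answer: 73.2075%


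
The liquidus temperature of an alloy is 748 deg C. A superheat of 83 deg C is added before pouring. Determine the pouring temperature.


Formula: T_pour = T_melt + Superheat
T_pour = 748 + 83 = 831 deg C

Answer: 831 deg C


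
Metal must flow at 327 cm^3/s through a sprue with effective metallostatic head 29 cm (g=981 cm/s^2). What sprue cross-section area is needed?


Formula: v = sqrt(2*g*h), A = Q/v
Velocity: v = sqrt(2 * 981 * 29) = sqrt(56898) = 238.5330 cm/s
Sprue area: A = Q / v = 327 / 238.5330 = 1.3709 cm^2

1.3709 cm^2


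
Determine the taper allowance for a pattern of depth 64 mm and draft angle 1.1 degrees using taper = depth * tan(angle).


Formula: taper = depth * tan(draft_angle)
tan(1.1 deg) = 0.0192010
taper = 64 mm * 0.0192010 = 1.2289 mm

Answer: 1.2289 mm


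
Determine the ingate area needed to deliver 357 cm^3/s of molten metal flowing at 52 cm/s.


Formula: A_ingate = Q / v  (continuity equation)
A = 357 cm^3/s / 52 cm/s = 6.8654 cm^2

Answer: 6.8654 cm^2


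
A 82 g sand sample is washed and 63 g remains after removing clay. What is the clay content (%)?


Formula: Clay% = (W_total - W_washed) / W_total * 100
Clay mass = 82 - 63 = 19 g
Clay% = 19 / 82 * 100 = 23.1707%

Answer: 23.1707%


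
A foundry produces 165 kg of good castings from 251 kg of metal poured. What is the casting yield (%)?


Formula: Casting Yield = (W_good / W_total) * 100
Yield = (165 kg / 251 kg) * 100 = 65.7371%


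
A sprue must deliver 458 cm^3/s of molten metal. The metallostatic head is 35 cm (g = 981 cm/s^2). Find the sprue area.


Formula: v = sqrt(2*g*h), A = Q/v
Velocity: v = sqrt(2 * 981 * 35) = sqrt(68670) = 262.0496 cm/s
Sprue area: A = Q / v = 458 / 262.0496 = 1.7478 cm^2

Answer: 1.7478 cm^2


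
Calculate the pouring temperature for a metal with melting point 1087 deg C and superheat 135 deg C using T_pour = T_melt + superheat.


Formula: T_pour = T_melt + Superheat
T_pour = 1087 + 135 = 1222 deg C

1222 deg C


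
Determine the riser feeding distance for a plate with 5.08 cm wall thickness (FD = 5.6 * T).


Formula: FD = 5.6 * T  (riser feeding-distance rule)
FD = 5.6 * 5.08 cm = 28.4480 cm


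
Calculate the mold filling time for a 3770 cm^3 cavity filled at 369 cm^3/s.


Formula: t_fill = V_mold / Q_flow
t = 3770 cm^3 / 369 cm^3/s = 10.2168 s

10.2168 s


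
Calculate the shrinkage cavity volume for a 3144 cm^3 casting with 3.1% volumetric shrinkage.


Formula: V_shrink = V_casting * shrinkage_pct / 100
V_shrink = 3144 cm^3 * 3.1 / 100 = 97.4640 cm^3

97.4640 cm^3


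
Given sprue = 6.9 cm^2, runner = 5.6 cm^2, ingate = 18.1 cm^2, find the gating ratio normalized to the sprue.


Sprue:Runner:Ingate = 1 : 5.6/6.9 : 18.1/6.9 = 1:0.81:2.62

1:0.81:2.62


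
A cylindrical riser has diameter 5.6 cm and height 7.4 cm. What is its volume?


Formula: V = pi * (D/2)^2 * H  (cylinder volume)
Radius = D/2 = 5.6/2 = 2.8 cm
V = pi * 2.8^2 * 7.4 = 182.2626 cm^3

Final answer: 182.2626 cm^3


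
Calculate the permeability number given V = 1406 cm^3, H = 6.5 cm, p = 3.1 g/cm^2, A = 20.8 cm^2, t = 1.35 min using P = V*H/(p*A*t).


Formula: Permeability Number P = (V * H) / (p * A * t)
Numerator: V * H = 1406 * 6.5 = 9139.0
Denominator: p * A * t = 3.1 * 20.8 * 1.35 = 87.048
P = 9139.0 / 87.048 = 104.9881

Final answer: 104.9881


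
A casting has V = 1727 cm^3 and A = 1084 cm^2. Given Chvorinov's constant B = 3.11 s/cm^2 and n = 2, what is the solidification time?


Formula: t_s = B * (V/A)^n  (Chvorinov's rule, n=2)
Modulus M = V/A = 1727/1084 = 1.593173 cm
M^2 = 1.593173^2 = 2.538200 cm^2
t_s = 3.11 * 2.538200 = 7.8938 s

Answer: 7.8938 s


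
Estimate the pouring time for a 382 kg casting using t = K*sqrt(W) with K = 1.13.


Formula: t = K * sqrt(W)
sqrt(W) = sqrt(382) = 19.54482
t = 1.13 * 19.54482 = 22.0856 s

Final answer: 22.0856 s


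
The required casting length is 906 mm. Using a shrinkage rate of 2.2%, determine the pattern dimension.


Formula: L_pattern = L_casting * (1 + shrinkage_rate/100)
Shrinkage factor = 1 + 2.2/100 = 1.022
L_pattern = 906 mm * 1.022 = 925.9320 mm

Final answer: 925.9320 mm


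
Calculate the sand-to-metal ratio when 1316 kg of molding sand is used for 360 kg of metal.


Formula: Sand-to-Metal Ratio = W_sand / W_metal
Ratio = 1316 kg / 360 kg = 3.6556

Answer: 3.6556


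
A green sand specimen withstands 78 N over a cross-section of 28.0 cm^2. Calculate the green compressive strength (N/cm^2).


Formula: Compressive Strength = Force / Area
Strength = 78 N / 28.0 cm^2 = 2.7857 N/cm^2

Answer: 2.7857 N/cm^2


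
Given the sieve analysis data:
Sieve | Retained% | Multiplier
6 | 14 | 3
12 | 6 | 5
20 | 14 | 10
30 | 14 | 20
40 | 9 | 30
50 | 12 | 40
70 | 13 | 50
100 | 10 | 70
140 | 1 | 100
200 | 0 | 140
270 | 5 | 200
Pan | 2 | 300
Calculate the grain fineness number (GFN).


Formula: GFN = sum(pct * multiplier) / sum(pct)
sum(pct * multiplier) = 4292
sum(pct) = 100
GFN = 4292 / 100 = 42.92

42.92


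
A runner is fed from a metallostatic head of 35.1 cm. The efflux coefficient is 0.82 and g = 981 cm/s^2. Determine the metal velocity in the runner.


Formula: v = Cd * sqrt(2 * g * h)  (Torricelli with discharge coefficient)
2*g*h = 2 * 981 * 35.1 = 68866.2 cm^2/s^2
sqrt(68866.2) = 262.42370 cm/s
v = 0.82 * 262.42370 = 215.1874 cm/s


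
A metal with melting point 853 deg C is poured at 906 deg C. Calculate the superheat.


Formula: Superheat = T_pour - T_melt
Superheat = 906 - 853 = 53 deg C

Final answer: 53 deg C


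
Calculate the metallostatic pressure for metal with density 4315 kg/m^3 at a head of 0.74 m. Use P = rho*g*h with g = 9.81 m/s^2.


Formula: P = rho * g * h
rho * g = 4315 * 9.81 = 42330.15 N/m^3
P = 42330.15 * 0.74 = 31324.3110 Pa

Answer: 31324.3110 Pa


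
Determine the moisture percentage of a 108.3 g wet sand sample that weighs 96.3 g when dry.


Formula: MC = (W_wet - W_dry) / W_wet * 100
Water mass = 108.3 - 96.3 = 12.0 g
MC = 12.0 / 108.3 * 100 = 11.0803%

Answer: 11.0803%


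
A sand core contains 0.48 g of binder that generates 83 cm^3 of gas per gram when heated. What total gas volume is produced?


Formula: V_gas = W_binder * gas_evolution_rate
V = 0.48 g * 83 cm^3/g = 39.8400 cm^3

Final answer: 39.8400 cm^3


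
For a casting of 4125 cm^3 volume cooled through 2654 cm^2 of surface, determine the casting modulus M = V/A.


Formula: Casting Modulus M = V / A
M = 4125 cm^3 / 2654 cm^2 = 1.5543 cm

Answer: 1.5543 cm


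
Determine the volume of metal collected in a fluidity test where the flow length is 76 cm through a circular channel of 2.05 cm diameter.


Formula: V = pi * (d/2)^2 * L  (cylinder volume)
Radius = 2.05/2 = 1.025 cm
V = pi * 1.025^2 * 76 = 250.8483 cm^3

Final answer: 250.8483 cm^3


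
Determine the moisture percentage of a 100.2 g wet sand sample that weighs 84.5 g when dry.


Formula: MC = (W_wet - W_dry) / W_wet * 100
Water mass = 100.2 - 84.5 = 15.7 g
MC = 15.7 / 100.2 * 100 = 15.6687%

Answer: 15.6687%


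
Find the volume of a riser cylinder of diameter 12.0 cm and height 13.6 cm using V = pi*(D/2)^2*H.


Formula: V = pi * (D/2)^2 * H  (cylinder volume)
Radius = D/2 = 12.0/2 = 6.0 cm
V = pi * 6.0^2 * 13.6 = 1538.1238 cm^3

1538.1238 cm^3


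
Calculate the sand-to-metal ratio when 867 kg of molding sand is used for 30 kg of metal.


Formula: Sand-to-Metal Ratio = W_sand / W_metal
Ratio = 867 kg / 30 kg = 28.9000

Answer: 28.9000


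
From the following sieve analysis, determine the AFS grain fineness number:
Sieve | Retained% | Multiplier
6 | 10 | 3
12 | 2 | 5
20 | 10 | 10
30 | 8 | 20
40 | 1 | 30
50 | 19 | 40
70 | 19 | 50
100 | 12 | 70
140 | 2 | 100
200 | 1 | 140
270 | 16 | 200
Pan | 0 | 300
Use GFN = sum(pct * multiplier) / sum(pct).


Formula: GFN = sum(pct * multiplier) / sum(pct)
sum(pct * multiplier) = 6420
sum(pct) = 100
GFN = 6420 / 100 = 64.20

Final answer: 64.20


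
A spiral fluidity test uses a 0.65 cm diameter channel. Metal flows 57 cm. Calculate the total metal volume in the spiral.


Formula: V = pi * (d/2)^2 * L  (cylinder volume)
Radius = 0.65/2 = 0.325 cm
V = pi * 0.325^2 * 57 = 18.9144 cm^3

18.9144 cm^3


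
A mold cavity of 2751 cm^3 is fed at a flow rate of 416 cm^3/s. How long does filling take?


Formula: t_fill = V_mold / Q_flow
t = 2751 cm^3 / 416 cm^3/s = 6.6130 s


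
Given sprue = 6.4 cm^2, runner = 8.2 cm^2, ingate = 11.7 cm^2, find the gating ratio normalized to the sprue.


Sprue:Runner:Ingate = 1 : 8.2/6.4 : 11.7/6.4 = 1:1.28:1.83


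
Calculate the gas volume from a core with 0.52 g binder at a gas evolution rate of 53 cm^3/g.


Formula: V_gas = W_binder * gas_evolution_rate
V = 0.52 g * 53 cm^3/g = 27.5600 cm^3

Final answer: 27.5600 cm^3


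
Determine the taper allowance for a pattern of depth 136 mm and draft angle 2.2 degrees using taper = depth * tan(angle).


Formula: taper = depth * tan(draft_angle)
tan(2.2 deg) = 0.0384161
taper = 136 mm * 0.0384161 = 5.2246 mm

Final answer: 5.2246 mm


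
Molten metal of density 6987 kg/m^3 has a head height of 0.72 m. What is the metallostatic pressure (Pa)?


Formula: P = rho * g * h
rho * g = 6987 * 9.81 = 68542.47 N/m^3
P = 68542.47 * 0.72 = 49350.5784 Pa

Final answer: 49350.5784 Pa


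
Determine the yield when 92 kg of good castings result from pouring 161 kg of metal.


Formula: Casting Yield = (W_good / W_total) * 100
Yield = (92 kg / 161 kg) * 100 = 57.1429%


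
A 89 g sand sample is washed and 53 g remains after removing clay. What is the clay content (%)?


Formula: Clay% = (W_total - W_washed) / W_total * 100
Clay mass = 89 - 53 = 36 g
Clay% = 36 / 89 * 100 = 40.4494%

40.4494%


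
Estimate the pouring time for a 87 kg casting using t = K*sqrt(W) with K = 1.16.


Formula: t = K * sqrt(W)
sqrt(W) = sqrt(87) = 9.32738
t = 1.16 * 9.32738 = 10.8198 s

Final answer: 10.8198 s


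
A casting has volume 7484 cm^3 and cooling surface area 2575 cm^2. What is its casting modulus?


Formula: Casting Modulus M = V / A
M = 7484 cm^3 / 2575 cm^2 = 2.9064 cm

2.9064 cm


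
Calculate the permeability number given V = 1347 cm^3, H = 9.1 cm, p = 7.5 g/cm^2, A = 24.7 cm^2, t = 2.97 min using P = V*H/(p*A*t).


Formula: Permeability Number P = (V * H) / (p * A * t)
Numerator: V * H = 1347 * 9.1 = 12257.7
Denominator: p * A * t = 7.5 * 24.7 * 2.97 = 550.1925
P = 12257.7 / 550.1925 = 22.2789

22.2789


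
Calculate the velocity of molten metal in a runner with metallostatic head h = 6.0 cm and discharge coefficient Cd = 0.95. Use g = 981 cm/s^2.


Formula: v = Cd * sqrt(2 * g * h)  (Torricelli with discharge coefficient)
2*g*h = 2 * 981 * 6.0 = 11772.0 cm^2/s^2
sqrt(11772.0) = 108.49885 cm/s
v = 0.95 * 108.49885 = 103.0739 cm/s


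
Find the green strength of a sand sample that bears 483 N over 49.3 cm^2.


Formula: Compressive Strength = Force / Area
Strength = 483 N / 49.3 cm^2 = 9.7972 N/cm^2

Answer: 9.7972 N/cm^2


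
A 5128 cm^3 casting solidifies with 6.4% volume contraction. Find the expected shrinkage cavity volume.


Formula: V_shrink = V_casting * shrinkage_pct / 100
V_shrink = 5128 cm^3 * 6.4 / 100 = 328.1920 cm^3


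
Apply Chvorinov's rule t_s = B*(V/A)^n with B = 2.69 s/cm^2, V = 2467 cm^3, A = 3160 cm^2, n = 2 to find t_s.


Formula: t_s = B * (V/A)^n  (Chvorinov's rule, n=2)
Modulus M = V/A = 2467/3160 = 0.780696 cm
M^2 = 0.780696^2 = 0.609486 cm^2
t_s = 2.69 * 0.609486 = 1.6395 s

Final answer: 1.6395 s


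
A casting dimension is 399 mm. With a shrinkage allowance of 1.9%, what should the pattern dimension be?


Formula: L_pattern = L_casting * (1 + shrinkage_rate/100)
Shrinkage factor = 1 + 1.9/100 = 1.019
L_pattern = 399 mm * 1.019 = 406.5810 mm


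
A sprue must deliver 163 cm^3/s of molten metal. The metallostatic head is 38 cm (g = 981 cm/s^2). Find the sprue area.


Formula: v = sqrt(2*g*h), A = Q/v
Velocity: v = sqrt(2 * 981 * 38) = sqrt(74556) = 273.0494 cm/s
Sprue area: A = Q / v = 163 / 273.0494 = 0.5970 cm^2

Answer: 0.5970 cm^2


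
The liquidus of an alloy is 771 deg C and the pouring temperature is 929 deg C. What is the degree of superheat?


Formula: Superheat = T_pour - T_melt
Superheat = 929 - 771 = 158 deg C

Answer: 158 deg C


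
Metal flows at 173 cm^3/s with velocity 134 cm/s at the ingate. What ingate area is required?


Formula: A_ingate = Q / v  (continuity equation)
A = 173 cm^3/s / 134 cm/s = 1.2910 cm^2

Answer: 1.2910 cm^2


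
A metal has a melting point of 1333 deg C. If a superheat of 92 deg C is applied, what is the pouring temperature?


Formula: T_pour = T_melt + Superheat
T_pour = 1333 + 92 = 1425 deg C

Final answer: 1425 deg C


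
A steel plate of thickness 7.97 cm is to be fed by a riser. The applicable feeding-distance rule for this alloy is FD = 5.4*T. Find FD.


Formula: FD = 5.4 * T  (riser feeding-distance rule)
FD = 5.4 * 7.97 cm = 43.0380 cm

43.0380 cm


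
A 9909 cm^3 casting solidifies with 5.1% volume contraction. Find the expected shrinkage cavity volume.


Formula: V_shrink = V_casting * shrinkage_pct / 100
V_shrink = 9909 cm^3 * 5.1 / 100 = 505.3590 cm^3


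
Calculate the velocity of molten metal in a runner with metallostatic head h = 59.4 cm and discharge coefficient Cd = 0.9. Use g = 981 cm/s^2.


Formula: v = Cd * sqrt(2 * g * h)  (Torricelli with discharge coefficient)
2*g*h = 2 * 981 * 59.4 = 116542.8 cm^2/s^2
sqrt(116542.8) = 341.38366 cm/s
v = 0.9 * 341.38366 = 307.2453 cm/s


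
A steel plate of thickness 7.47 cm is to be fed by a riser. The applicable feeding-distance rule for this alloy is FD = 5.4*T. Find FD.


Formula: FD = 5.4 * T  (riser feeding-distance rule)
FD = 5.4 * 7.47 cm = 40.3380 cm

40.3380 cm


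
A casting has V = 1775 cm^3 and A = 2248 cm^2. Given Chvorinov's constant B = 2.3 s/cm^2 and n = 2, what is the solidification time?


Formula: t_s = B * (V/A)^n  (Chvorinov's rule, n=2)
Modulus M = V/A = 1775/2248 = 0.789591 cm
M^2 = 0.789591^2 = 0.623454 cm^2
t_s = 2.3 * 0.623454 = 1.4339 s

Final answer: 1.4339 s


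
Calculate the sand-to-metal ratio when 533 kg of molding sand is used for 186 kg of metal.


Formula: Sand-to-Metal Ratio = W_sand / W_metal
Ratio = 533 kg / 186 kg = 2.8656

Final answer: 2.8656


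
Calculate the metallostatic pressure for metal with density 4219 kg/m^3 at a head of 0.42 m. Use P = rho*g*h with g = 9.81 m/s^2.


Formula: P = rho * g * h
rho * g = 4219 * 9.81 = 41388.39 N/m^3
P = 41388.39 * 0.42 = 17383.1238 Pa


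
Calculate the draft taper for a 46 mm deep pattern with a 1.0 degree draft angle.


Formula: taper = depth * tan(draft_angle)
tan(1.0 deg) = 0.0174551
taper = 46 mm * 0.0174551 = 0.8029 mm

0.8029 mm


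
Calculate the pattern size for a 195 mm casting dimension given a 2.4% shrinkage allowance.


Formula: L_pattern = L_casting * (1 + shrinkage_rate/100)
Shrinkage factor = 1 + 2.4/100 = 1.024
L_pattern = 195 mm * 1.024 = 199.6800 mm

Answer: 199.6800 mm


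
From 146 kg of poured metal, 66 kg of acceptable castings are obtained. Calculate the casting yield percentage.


Formula: Casting Yield = (W_good / W_total) * 100
Yield = (66 kg / 146 kg) * 100 = 45.2055%

45.2055%


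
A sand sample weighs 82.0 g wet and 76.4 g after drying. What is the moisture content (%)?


Formula: MC = (W_wet - W_dry) / W_wet * 100
Water mass = 82.0 - 76.4 = 5.6 g
MC = 5.6 / 82.0 * 100 = 6.8293%

Final answer: 6.8293%


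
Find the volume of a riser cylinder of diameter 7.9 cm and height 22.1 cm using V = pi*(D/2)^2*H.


Formula: V = pi * (D/2)^2 * H  (cylinder volume)
Radius = D/2 = 7.9/2 = 3.95 cm
V = pi * 3.95^2 * 22.1 = 1083.2691 cm^3

Final answer: 1083.2691 cm^3


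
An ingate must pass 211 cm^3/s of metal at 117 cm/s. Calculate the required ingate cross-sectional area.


Formula: A_ingate = Q / v  (continuity equation)
A = 211 cm^3/s / 117 cm/s = 1.8034 cm^2

Answer: 1.8034 cm^2


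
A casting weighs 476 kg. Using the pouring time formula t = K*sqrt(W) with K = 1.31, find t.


Formula: t = K * sqrt(W)
sqrt(W) = sqrt(476) = 21.81742
t = 1.31 * 21.81742 = 28.5808 s

Answer: 28.5808 s


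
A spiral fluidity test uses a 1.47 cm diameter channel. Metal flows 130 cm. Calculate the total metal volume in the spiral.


Formula: V = pi * (d/2)^2 * L  (cylinder volume)
Radius = 1.47/2 = 0.735 cm
V = pi * 0.735^2 * 130 = 220.6317 cm^3


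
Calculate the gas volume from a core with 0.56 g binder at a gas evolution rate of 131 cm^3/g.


Formula: V_gas = W_binder * gas_evolution_rate
V = 0.56 g * 131 cm^3/g = 73.3600 cm^3

Final answer: 73.3600 cm^3


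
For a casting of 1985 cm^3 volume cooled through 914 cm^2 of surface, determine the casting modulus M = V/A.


Formula: Casting Modulus M = V / A
M = 1985 cm^3 / 914 cm^2 = 2.1718 cm

Answer: 2.1718 cm


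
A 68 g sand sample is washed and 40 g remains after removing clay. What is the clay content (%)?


Formula: Clay% = (W_total - W_washed) / W_total * 100
Clay mass = 68 - 40 = 28 g
Clay% = 28 / 68 * 100 = 41.1765%

Answer: 41.1765%


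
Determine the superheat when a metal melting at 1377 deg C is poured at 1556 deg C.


Formula: Superheat = T_pour - T_melt
Superheat = 1556 - 1377 = 179 deg C

179 deg C


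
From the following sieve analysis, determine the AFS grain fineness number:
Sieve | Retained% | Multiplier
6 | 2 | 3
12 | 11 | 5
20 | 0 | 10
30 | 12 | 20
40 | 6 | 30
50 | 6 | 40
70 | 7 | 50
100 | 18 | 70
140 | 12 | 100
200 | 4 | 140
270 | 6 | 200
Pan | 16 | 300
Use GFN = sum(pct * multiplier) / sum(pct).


Formula: GFN = sum(pct * multiplier) / sum(pct)
sum(pct * multiplier) = 10091
sum(pct) = 100
GFN = 10091 / 100 = 100.91


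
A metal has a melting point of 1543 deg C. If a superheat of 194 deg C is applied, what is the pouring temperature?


Formula: T_pour = T_melt + Superheat
T_pour = 1543 + 194 = 1737 deg C

1737 deg C


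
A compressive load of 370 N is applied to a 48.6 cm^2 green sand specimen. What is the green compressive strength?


Formula: Compressive Strength = Force / Area
Strength = 370 N / 48.6 cm^2 = 7.6132 N/cm^2

Answer: 7.6132 N/cm^2


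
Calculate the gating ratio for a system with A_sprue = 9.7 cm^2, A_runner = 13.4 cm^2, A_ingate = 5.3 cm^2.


Sprue:Runner:Ingate = 1 : 13.4/9.7 : 5.3/9.7 = 1:1.38:0.55


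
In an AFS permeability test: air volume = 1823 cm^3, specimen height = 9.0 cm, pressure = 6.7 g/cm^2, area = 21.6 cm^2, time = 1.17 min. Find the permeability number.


Formula: Permeability Number P = (V * H) / (p * A * t)
Numerator: V * H = 1823 * 9.0 = 16407.0
Denominator: p * A * t = 6.7 * 21.6 * 1.17 = 169.3224
P = 16407.0 / 169.3224 = 96.8980

Answer: 96.8980


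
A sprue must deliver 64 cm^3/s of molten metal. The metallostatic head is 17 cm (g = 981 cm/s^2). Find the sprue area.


Formula: v = sqrt(2*g*h), A = Q/v
Velocity: v = sqrt(2 * 981 * 17) = sqrt(33354) = 182.6308 cm/s
Sprue area: A = Q / v = 64 / 182.6308 = 0.3504 cm^2

0.3504 cm^2


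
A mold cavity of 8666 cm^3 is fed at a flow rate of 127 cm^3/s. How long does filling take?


Formula: t_fill = V_mold / Q_flow
t = 8666 cm^3 / 127 cm^3/s = 68.2362 s

Final answer: 68.2362 s


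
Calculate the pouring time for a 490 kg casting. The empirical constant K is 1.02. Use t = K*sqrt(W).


Formula: t = K * sqrt(W)
sqrt(W) = sqrt(490) = 22.13594
t = 1.02 * 22.13594 = 22.5787 s

Answer: 22.5787 s


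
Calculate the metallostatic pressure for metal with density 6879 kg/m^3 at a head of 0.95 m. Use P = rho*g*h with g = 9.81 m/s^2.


Formula: P = rho * g * h
rho * g = 6879 * 9.81 = 67482.99 N/m^3
P = 67482.99 * 0.95 = 64108.8405 Pa

Final answer: 64108.8405 Pa


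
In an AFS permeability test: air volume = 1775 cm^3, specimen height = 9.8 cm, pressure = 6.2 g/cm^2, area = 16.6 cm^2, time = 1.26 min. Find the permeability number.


Formula: Permeability Number P = (V * H) / (p * A * t)
Numerator: V * H = 1775 * 9.8 = 17395.0
Denominator: p * A * t = 6.2 * 16.6 * 1.26 = 129.6792
P = 17395.0 / 129.6792 = 134.1387

Final answer: 134.1387


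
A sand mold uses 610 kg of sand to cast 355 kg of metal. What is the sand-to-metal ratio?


Formula: Sand-to-Metal Ratio = W_sand / W_metal
Ratio = 610 kg / 355 kg = 1.7183


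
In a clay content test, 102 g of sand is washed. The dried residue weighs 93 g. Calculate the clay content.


Formula: Clay% = (W_total - W_washed) / W_total * 100
Clay mass = 102 - 93 = 9 g
Clay% = 9 / 102 * 100 = 8.8235%

8.8235%


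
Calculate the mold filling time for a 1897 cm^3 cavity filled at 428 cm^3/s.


Formula: t_fill = V_mold / Q_flow
t = 1897 cm^3 / 428 cm^3/s = 4.4322 s

Final answer: 4.4322 s


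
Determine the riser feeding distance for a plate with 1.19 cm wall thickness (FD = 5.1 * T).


Formula: FD = 5.1 * T  (riser feeding-distance rule)
FD = 5.1 * 1.19 cm = 6.0690 cm

Answer: 6.0690 cm


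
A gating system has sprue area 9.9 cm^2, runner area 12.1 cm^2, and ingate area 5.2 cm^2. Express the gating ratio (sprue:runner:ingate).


Sprue:Runner:Ingate = 1 : 12.1/9.9 : 5.2/9.9 = 1:1.22:0.53

1:1.22:0.53


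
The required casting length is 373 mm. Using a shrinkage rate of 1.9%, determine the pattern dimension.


Formula: L_pattern = L_casting * (1 + shrinkage_rate/100)
Shrinkage factor = 1 + 1.9/100 = 1.019
L_pattern = 373 mm * 1.019 = 380.0870 mm


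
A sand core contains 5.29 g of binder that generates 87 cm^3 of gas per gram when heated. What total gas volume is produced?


Formula: V_gas = W_binder * gas_evolution_rate
V = 5.29 g * 87 cm^3/g = 460.2300 cm^3

Answer: 460.2300 cm^3


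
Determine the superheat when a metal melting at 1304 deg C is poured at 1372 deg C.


Formula: Superheat = T_pour - T_melt
Superheat = 1372 - 1304 = 68 deg C

68 deg C


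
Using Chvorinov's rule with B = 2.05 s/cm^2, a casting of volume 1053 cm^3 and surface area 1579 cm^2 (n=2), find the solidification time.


Formula: t_s = B * (V/A)^n  (Chvorinov's rule, n=2)
Modulus M = V/A = 1053/1579 = 0.666878 cm
M^2 = 0.666878^2 = 0.444726 cm^2
t_s = 2.05 * 0.444726 = 0.9117 s

0.9117 s


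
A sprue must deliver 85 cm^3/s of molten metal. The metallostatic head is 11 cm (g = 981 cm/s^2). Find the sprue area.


Formula: v = sqrt(2*g*h), A = Q/v
Velocity: v = sqrt(2 * 981 * 11) = sqrt(21582) = 146.9081 cm/s
Sprue area: A = Q / v = 85 / 146.9081 = 0.5786 cm^2

Final answer: 0.5786 cm^2


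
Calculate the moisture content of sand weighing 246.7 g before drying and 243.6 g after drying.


Formula: MC = (W_wet - W_dry) / W_wet * 100
Water mass = 246.7 - 243.6 = 3.1 g
MC = 3.1 / 246.7 * 100 = 1.2566%

Answer: 1.2566%


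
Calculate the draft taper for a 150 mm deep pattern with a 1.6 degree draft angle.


Formula: taper = depth * tan(draft_angle)
tan(1.6 deg) = 0.0279325
taper = 150 mm * 0.0279325 = 4.1899 mm

Answer: 4.1899 mm


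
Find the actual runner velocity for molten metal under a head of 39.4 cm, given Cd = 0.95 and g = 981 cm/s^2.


Formula: v = Cd * sqrt(2 * g * h)  (Torricelli with discharge coefficient)
2*g*h = 2 * 981 * 39.4 = 77302.8 cm^2/s^2
sqrt(77302.8) = 278.03381 cm/s
v = 0.95 * 278.03381 = 264.1321 cm/s


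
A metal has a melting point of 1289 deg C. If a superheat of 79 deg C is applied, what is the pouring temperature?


Formula: T_pour = T_melt + Superheat
T_pour = 1289 + 79 = 1368 deg C

Answer: 1368 deg C


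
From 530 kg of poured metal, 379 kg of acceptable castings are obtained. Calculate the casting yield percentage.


Formula: Casting Yield = (W_good / W_total) * 100
Yield = (379 kg / 530 kg) * 100 = 71.5094%

71.5094%


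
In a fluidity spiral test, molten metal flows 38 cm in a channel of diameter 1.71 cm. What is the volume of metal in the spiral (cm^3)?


Formula: V = pi * (d/2)^2 * L  (cylinder volume)
Radius = 1.71/2 = 0.855 cm
V = pi * 0.855^2 * 38 = 87.2701 cm^3

Answer: 87.2701 cm^3


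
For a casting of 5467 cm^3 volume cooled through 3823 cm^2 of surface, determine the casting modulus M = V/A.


Formula: Casting Modulus M = V / A
M = 5467 cm^3 / 3823 cm^2 = 1.4300 cm

Final answer: 1.4300 cm


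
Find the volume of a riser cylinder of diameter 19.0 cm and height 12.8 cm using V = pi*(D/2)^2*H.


Formula: V = pi * (D/2)^2 * H  (cylinder volume)
Radius = D/2 = 19.0/2 = 9.5 cm
V = pi * 9.5^2 * 12.8 = 3629.1678 cm^3

3629.1678 cm^3


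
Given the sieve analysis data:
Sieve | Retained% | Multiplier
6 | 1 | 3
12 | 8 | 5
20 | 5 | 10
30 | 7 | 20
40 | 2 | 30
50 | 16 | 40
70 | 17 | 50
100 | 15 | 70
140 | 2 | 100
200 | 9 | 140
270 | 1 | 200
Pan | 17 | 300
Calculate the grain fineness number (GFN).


Formula: GFN = sum(pct * multiplier) / sum(pct)
sum(pct * multiplier) = 9593
sum(pct) = 100
GFN = 9593 / 100 = 95.93

Answer: 95.93


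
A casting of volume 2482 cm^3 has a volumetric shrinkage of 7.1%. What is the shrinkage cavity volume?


Formula: V_shrink = V_casting * shrinkage_pct / 100
V_shrink = 2482 cm^3 * 7.1 / 100 = 176.2220 cm^3

Final answer: 176.2220 cm^3


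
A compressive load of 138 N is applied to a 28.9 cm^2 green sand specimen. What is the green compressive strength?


Formula: Compressive Strength = Force / Area
Strength = 138 N / 28.9 cm^2 = 4.7751 N/cm^2

Answer: 4.7751 N/cm^2


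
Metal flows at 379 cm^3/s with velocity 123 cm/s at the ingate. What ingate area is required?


Formula: A_ingate = Q / v  (continuity equation)
A = 379 cm^3/s / 123 cm/s = 3.0813 cm^2


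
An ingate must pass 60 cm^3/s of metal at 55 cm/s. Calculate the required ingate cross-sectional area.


Formula: A_ingate = Q / v  (continuity equation)
A = 60 cm^3/s / 55 cm/s = 1.0909 cm^2

1.0909 cm^2


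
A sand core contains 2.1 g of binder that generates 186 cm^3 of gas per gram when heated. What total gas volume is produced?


Formula: V_gas = W_binder * gas_evolution_rate
V = 2.1 g * 186 cm^3/g = 390.6000 cm^3

Answer: 390.6000 cm^3


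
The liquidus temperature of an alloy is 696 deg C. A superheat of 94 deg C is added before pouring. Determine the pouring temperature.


Formula: T_pour = T_melt + Superheat
T_pour = 696 + 94 = 790 deg C


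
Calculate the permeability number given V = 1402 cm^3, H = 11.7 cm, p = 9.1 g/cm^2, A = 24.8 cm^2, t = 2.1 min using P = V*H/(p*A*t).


Formula: Permeability Number P = (V * H) / (p * A * t)
Numerator: V * H = 1402 * 11.7 = 16403.4
Denominator: p * A * t = 9.1 * 24.8 * 2.1 = 473.928
P = 16403.4 / 473.928 = 34.6116

Final answer: 34.6116


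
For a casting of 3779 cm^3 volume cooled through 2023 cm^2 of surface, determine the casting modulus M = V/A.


Formula: Casting Modulus M = V / A
M = 3779 cm^3 / 2023 cm^2 = 1.8680 cm

1.8680 cm


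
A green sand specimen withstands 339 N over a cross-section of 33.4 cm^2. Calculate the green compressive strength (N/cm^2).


Formula: Compressive Strength = Force / Area
Strength = 339 N / 33.4 cm^2 = 10.1497 N/cm^2

Final answer: 10.1497 N/cm^2


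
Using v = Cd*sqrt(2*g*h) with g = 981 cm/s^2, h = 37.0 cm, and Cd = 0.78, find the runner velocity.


Formula: v = Cd * sqrt(2 * g * h)  (Torricelli with discharge coefficient)
2*g*h = 2 * 981 * 37.0 = 72594.0 cm^2/s^2
sqrt(72594.0) = 269.43274 cm/s
v = 0.78 * 269.43274 = 210.1575 cm/s

Final answer: 210.1575 cm/s


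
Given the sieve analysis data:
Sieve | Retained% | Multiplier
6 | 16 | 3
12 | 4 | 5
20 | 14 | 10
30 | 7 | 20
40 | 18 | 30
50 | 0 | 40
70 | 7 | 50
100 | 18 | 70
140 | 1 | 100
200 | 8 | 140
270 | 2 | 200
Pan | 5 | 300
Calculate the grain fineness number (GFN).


Formula: GFN = sum(pct * multiplier) / sum(pct)
sum(pct * multiplier) = 5618
sum(pct) = 100
GFN = 5618 / 100 = 56.18

Answer: 56.18


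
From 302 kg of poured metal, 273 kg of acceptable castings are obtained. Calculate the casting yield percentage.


Formula: Casting Yield = (W_good / W_total) * 100
Yield = (273 kg / 302 kg) * 100 = 90.3974%

Answer: 90.3974%


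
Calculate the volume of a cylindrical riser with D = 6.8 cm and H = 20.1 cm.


Formula: V = pi * (D/2)^2 * H  (cylinder volume)
Radius = D/2 = 6.8/2 = 3.4 cm
V = pi * 3.4^2 * 20.1 = 729.9679 cm^3

Answer: 729.9679 cm^3


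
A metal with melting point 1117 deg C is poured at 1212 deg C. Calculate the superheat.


Formula: Superheat = T_pour - T_melt
Superheat = 1212 - 1117 = 95 deg C

95 deg C


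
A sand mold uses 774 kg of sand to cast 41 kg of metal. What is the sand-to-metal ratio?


Formula: Sand-to-Metal Ratio = W_sand / W_metal
Ratio = 774 kg / 41 kg = 18.8780


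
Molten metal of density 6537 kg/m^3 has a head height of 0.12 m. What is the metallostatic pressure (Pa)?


Formula: P = rho * g * h
rho * g = 6537 * 9.81 = 64127.97 N/m^3
P = 64127.97 * 0.12 = 7695.3564 Pa

7695.3564 Pa


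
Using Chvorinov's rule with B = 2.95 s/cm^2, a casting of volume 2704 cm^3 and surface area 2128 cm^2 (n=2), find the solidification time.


Formula: t_s = B * (V/A)^n  (Chvorinov's rule, n=2)
Modulus M = V/A = 2704/2128 = 1.270677 cm
M^2 = 1.270677^2 = 1.614620 cm^2
t_s = 2.95 * 1.614620 = 4.7631 s

Final answer: 4.7631 s


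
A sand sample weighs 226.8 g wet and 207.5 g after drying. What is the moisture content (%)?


Formula: MC = (W_wet - W_dry) / W_wet * 100
Water mass = 226.8 - 207.5 = 19.3 g
MC = 19.3 / 226.8 * 100 = 8.5097%

Final answer: 8.5097%


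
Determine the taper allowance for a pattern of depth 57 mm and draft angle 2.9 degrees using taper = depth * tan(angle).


Formula: taper = depth * tan(draft_angle)
tan(2.9 deg) = 0.0506578
taper = 57 mm * 0.0506578 = 2.8875 mm

Answer: 2.8875 mm


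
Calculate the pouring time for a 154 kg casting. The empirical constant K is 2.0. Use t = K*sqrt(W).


Formula: t = K * sqrt(W)
sqrt(W) = sqrt(154) = 12.40967
t = 2.0 * 12.40967 = 24.8193 s

Final answer: 24.8193 s


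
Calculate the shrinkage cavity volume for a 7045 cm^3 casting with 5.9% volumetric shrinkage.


Formula: V_shrink = V_casting * shrinkage_pct / 100
V_shrink = 7045 cm^3 * 5.9 / 100 = 415.6550 cm^3

Final answer: 415.6550 cm^3


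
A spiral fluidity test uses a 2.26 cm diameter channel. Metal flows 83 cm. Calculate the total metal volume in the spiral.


Formula: V = pi * (d/2)^2 * L  (cylinder volume)
Radius = 2.26/2 = 1.13 cm
V = pi * 1.13^2 * 83 = 332.9545 cm^3

332.9545 cm^3


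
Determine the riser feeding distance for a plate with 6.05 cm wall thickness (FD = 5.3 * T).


Formula: FD = 5.3 * T  (riser feeding-distance rule)
FD = 5.3 * 6.05 cm = 32.0650 cm

Final answer: 32.0650 cm


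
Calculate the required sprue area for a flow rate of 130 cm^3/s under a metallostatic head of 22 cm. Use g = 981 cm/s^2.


Formula: v = sqrt(2*g*h), A = Q/v
Velocity: v = sqrt(2 * 981 * 22) = sqrt(43164) = 207.7595 cm/s
Sprue area: A = Q / v = 130 / 207.7595 = 0.6257 cm^2


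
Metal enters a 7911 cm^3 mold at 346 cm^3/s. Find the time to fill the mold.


Formula: t_fill = V_mold / Q_flow
t = 7911 cm^3 / 346 cm^3/s = 22.8642 s

Final answer: 22.8642 s


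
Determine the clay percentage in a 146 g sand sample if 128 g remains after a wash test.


Formula: Clay% = (W_total - W_washed) / W_total * 100
Clay mass = 146 - 128 = 18 g
Clay% = 18 / 146 * 100 = 12.3288%

12.3288%


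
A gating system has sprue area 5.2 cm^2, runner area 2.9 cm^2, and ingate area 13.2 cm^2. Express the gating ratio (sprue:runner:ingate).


Sprue:Runner:Ingate = 1 : 2.9/5.2 : 13.2/5.2 = 1:0.56:2.54

1:0.56:2.54


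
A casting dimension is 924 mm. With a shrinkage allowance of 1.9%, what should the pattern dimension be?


Formula: L_pattern = L_casting * (1 + shrinkage_rate/100)
Shrinkage factor = 1 + 1.9/100 = 1.019
L_pattern = 924 mm * 1.019 = 941.5560 mm

Final answer: 941.5560 mm


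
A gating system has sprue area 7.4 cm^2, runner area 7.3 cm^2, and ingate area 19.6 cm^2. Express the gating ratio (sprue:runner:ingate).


Sprue:Runner:Ingate = 1 : 7.3/7.4 : 19.6/7.4 = 1:0.99:2.65

1:0.99:2.65


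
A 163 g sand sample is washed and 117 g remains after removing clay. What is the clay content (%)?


Formula: Clay% = (W_total - W_washed) / W_total * 100
Clay mass = 163 - 117 = 46 g
Clay% = 46 / 163 * 100 = 28.2209%

28.2209%


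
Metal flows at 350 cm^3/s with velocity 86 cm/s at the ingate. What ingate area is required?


Formula: A_ingate = Q / v  (continuity equation)
A = 350 cm^3/s / 86 cm/s = 4.0698 cm^2

Final answer: 4.0698 cm^2


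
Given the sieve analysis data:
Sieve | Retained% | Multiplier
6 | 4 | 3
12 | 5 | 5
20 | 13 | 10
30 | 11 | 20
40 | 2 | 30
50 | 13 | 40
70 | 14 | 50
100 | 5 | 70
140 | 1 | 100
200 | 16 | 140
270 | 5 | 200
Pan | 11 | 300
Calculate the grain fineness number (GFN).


Formula: GFN = sum(pct * multiplier) / sum(pct)
sum(pct * multiplier) = 8657
sum(pct) = 100
GFN = 8657 / 100 = 86.57

Final answer: 86.57


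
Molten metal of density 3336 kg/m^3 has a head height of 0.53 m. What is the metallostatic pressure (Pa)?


Formula: P = rho * g * h
rho * g = 3336 * 9.81 = 32726.16 N/m^3
P = 32726.16 * 0.53 = 17344.8648 Pa

17344.8648 Pa


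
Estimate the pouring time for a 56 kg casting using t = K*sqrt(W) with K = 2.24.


Formula: t = K * sqrt(W)
sqrt(W) = sqrt(56) = 7.48331
t = 2.24 * 7.48331 = 16.7626 s

Final answer: 16.7626 s


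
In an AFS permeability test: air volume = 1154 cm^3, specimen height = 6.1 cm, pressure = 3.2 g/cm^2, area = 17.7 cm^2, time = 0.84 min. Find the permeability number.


Formula: Permeability Number P = (V * H) / (p * A * t)
Numerator: V * H = 1154 * 6.1 = 7039.4
Denominator: p * A * t = 3.2 * 17.7 * 0.84 = 47.5776
P = 7039.4 / 47.5776 = 147.9562

Answer: 147.9562


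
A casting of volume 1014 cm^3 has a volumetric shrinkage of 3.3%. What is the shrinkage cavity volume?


Formula: V_shrink = V_casting * shrinkage_pct / 100
V_shrink = 1014 cm^3 * 3.3 / 100 = 33.4620 cm^3

Answer: 33.4620 cm^3


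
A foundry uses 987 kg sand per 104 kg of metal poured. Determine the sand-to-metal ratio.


Formula: Sand-to-Metal Ratio = W_sand / W_metal
Ratio = 987 kg / 104 kg = 9.4904
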